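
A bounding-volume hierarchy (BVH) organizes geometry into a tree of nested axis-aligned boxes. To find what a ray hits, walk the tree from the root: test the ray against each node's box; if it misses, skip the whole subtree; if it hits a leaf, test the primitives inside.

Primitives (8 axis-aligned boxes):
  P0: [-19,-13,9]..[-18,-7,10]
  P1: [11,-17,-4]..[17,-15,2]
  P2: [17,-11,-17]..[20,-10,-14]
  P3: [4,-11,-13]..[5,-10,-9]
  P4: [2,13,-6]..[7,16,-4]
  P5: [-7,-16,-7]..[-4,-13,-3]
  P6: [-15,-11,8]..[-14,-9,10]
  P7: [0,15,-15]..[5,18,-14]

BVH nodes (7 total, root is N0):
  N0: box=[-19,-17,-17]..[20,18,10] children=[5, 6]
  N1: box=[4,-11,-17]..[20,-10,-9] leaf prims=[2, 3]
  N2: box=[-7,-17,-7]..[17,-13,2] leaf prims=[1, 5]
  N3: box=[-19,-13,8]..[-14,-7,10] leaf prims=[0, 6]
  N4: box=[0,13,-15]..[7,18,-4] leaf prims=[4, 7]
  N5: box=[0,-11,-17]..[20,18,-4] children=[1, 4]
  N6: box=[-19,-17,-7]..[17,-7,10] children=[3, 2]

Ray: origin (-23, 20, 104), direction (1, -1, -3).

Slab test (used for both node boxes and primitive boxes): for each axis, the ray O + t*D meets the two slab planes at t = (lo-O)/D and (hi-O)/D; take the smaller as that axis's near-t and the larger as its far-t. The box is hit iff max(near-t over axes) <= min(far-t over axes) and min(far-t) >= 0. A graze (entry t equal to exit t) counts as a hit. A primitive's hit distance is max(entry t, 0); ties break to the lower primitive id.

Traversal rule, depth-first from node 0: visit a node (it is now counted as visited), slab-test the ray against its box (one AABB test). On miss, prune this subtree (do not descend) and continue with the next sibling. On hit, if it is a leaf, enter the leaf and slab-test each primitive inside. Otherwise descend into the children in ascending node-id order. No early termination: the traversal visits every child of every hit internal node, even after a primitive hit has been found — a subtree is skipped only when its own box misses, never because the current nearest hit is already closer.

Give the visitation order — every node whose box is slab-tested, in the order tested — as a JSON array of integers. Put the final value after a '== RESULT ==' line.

Trace the traversal:
N0 x:[4,43] y:[2,37] z:[94/3,121/3] -> hit [94/3,37], descend [5, 6]
  N5 x:[23,43] y:[2,31] z:[36,121/3] -> miss, prune
  N6 x:[4,40] y:[27,37] z:[94/3,37] -> hit [94/3,37], descend [2, 3]
    N2 x:[16,40] y:[33,37] z:[34,37] -> hit [34,37] leaf, test {P1@t=35, P5(miss)}
    N3 x:[4,9] y:[27,33] z:[94/3,32] -> miss, prune

Summary -> nodes [0, 5, 6, 2, 3]; box-tests=5; leaf-entries=1; first=P1

== RESULT ==
[0, 5, 6, 2, 3]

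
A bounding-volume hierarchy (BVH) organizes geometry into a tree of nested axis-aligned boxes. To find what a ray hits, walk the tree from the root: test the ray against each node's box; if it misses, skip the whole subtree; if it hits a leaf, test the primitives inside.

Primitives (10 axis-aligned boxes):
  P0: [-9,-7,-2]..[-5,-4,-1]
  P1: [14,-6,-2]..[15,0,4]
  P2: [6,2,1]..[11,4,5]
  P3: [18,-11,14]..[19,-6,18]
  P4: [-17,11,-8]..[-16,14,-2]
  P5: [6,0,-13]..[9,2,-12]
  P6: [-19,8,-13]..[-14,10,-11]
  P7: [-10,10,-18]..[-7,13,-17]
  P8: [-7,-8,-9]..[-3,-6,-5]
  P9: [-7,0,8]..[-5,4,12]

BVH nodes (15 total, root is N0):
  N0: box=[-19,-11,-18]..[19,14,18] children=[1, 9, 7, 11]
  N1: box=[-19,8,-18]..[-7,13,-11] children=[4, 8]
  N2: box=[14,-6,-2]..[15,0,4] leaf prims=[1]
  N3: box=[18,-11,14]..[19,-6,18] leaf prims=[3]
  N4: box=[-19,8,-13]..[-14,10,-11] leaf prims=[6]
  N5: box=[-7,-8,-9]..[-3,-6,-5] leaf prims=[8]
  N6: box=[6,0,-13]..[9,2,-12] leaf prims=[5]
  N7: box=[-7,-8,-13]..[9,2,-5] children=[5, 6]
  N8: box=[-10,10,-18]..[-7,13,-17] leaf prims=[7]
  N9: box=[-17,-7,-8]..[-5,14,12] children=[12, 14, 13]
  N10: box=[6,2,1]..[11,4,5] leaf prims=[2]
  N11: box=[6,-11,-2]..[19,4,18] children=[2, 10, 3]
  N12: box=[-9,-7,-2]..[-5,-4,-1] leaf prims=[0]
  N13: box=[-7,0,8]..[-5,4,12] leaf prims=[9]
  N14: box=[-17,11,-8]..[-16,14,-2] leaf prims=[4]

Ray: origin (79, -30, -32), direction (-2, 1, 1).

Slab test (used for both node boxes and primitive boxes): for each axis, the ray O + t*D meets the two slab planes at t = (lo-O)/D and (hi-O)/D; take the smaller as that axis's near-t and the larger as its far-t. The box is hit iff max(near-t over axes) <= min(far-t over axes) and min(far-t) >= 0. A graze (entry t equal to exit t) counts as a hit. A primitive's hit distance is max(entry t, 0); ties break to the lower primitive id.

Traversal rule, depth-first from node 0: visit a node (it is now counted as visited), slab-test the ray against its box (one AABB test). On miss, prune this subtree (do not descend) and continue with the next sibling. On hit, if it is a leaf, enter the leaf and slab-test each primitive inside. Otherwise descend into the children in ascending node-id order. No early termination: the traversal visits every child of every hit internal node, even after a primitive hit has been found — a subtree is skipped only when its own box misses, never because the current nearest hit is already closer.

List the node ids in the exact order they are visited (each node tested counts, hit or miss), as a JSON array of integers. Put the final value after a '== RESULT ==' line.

Walk:
N0 x:[30,49] y:[19,44] z:[14,50] -> hit [30,44], descend [1, 7, 9, 11]
  N1 x:[43,49] y:[38,43] z:[14,21] -> miss, prune
  N7 x:[35,43] y:[22,32] z:[19,27] -> miss, prune
  N9 x:[42,48] y:[23,44] z:[24,44] -> hit [42,44], descend [12, 13, 14]
    N12 x:[42,44] y:[23,26] z:[30,31] -> miss, prune
    N13 x:[42,43] y:[30,34] z:[40,44] -> miss, prune
    N14 x:[95/2,48] y:[41,44] z:[24,30] -> miss, prune
  N11 x:[30,73/2] y:[19,34] z:[30,50] -> hit [30,34], descend [2, 3, 10]
    N2 x:[32,65/2] y:[24,30] z:[30,36] -> miss, prune
    N3 x:[30,61/2] y:[19,24] z:[46,50] -> miss, prune
    N10 x:[34,73/2] y:[32,34] z:[33,37] -> hit [34,34] leaf, test {P2@t=34}

Visited [0, 1, 7, 9, 12, 13, 14, 11, 2, 3, 10]. Tests: 11 box, 1 leaf. Nearest: P2.

== RESULT ==
[0, 1, 7, 9, 12, 13, 14, 11, 2, 3, 10]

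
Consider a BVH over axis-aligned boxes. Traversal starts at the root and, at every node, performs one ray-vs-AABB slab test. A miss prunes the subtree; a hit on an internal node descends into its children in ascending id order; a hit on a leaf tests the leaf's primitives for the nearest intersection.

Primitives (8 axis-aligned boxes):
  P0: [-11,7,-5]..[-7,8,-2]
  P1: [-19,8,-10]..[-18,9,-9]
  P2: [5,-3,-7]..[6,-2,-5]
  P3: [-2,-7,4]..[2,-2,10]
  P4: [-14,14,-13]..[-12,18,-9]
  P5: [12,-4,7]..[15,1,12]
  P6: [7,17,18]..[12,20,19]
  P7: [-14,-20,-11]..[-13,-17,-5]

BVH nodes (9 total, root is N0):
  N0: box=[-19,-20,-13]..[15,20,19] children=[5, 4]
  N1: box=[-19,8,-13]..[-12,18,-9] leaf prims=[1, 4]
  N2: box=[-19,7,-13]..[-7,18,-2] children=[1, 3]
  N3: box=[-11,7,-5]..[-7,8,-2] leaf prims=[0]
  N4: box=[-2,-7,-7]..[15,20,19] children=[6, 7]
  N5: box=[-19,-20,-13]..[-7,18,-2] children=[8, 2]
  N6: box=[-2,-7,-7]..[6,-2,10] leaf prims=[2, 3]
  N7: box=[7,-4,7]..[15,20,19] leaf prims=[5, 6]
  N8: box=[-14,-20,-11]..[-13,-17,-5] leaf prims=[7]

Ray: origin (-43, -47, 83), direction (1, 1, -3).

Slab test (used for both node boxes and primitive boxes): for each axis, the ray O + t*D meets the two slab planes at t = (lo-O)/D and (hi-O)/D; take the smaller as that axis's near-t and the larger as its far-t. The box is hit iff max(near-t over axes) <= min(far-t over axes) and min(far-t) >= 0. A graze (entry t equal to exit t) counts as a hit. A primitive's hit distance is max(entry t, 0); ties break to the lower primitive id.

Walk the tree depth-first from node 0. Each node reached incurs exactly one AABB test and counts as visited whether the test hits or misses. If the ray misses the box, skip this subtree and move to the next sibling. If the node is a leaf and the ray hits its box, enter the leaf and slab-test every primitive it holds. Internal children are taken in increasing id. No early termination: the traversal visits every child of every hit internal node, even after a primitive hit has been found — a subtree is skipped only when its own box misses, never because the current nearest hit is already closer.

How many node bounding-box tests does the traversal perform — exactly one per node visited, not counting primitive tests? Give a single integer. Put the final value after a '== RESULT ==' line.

Walk:
N0 x:[24,58] y:[27,67] z:[64/3,32] -> hit [27,32], descend [4, 5]
  N4 x:[41,58] y:[40,67] z:[64/3,30] -> miss, prune
  N5 x:[24,36] y:[27,65] z:[85/3,32] -> hit [85/3,32], descend [2, 8]
    N2 x:[24,36] y:[54,65] z:[85/3,32] -> miss, prune
    N8 x:[29,30] y:[27,30] z:[88/3,94/3] -> hit [88/3,30] leaf, test {P7@t=88/3}

Summary -> nodes [0, 4, 5, 2, 8]; box-tests=5; leaf-entries=1; first=P7

== RESULT ==
5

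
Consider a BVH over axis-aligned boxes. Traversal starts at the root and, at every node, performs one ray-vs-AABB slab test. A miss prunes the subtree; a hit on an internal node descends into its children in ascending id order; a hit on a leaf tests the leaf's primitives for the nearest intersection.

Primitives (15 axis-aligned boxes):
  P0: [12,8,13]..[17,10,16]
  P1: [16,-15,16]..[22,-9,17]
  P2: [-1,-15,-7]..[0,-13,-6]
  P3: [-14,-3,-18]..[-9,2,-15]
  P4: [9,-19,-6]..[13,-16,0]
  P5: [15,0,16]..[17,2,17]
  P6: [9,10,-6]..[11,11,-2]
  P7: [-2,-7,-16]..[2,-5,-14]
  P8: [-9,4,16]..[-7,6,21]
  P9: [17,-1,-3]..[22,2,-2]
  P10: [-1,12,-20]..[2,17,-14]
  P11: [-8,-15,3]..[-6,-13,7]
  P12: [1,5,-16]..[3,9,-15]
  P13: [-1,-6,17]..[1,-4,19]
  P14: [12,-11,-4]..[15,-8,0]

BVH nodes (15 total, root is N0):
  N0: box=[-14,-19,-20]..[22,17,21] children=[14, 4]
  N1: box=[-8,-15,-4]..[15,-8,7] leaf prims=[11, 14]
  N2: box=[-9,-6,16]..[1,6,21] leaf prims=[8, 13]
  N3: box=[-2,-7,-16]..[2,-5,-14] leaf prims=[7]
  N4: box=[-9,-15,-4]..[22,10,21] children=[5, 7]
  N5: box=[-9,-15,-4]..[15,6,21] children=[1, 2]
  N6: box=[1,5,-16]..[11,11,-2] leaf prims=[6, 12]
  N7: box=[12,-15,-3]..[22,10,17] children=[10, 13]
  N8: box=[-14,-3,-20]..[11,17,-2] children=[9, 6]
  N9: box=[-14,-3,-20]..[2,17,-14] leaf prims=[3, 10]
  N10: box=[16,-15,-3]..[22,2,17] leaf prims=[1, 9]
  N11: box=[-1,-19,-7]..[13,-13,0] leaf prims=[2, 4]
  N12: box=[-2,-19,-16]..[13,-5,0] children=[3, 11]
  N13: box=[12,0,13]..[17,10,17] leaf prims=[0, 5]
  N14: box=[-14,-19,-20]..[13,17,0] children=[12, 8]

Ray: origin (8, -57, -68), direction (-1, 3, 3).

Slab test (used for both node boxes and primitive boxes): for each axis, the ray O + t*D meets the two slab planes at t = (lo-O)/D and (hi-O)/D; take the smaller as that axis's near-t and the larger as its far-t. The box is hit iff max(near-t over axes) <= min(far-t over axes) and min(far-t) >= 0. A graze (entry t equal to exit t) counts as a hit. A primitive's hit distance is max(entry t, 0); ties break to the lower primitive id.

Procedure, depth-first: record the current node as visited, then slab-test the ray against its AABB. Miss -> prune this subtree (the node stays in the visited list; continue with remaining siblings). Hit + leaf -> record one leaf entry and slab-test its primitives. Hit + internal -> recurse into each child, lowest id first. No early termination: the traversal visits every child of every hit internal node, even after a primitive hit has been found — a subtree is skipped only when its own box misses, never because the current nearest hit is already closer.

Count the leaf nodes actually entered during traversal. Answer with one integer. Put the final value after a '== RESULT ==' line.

Trace the traversal:
N0 x:[-14,22] y:[38/3,74/3] z:[16,89/3] -> hit [16,22], descend [4, 14]
  N4 x:[-14,17] y:[14,67/3] z:[64/3,89/3] -> miss, prune
  N14 x:[-5,22] y:[38/3,74/3] z:[16,68/3] -> hit [16,22], descend [8, 12]
    N8 x:[-3,22] y:[18,74/3] z:[16,22] -> hit [18,22], descend [6, 9]
      N6 x:[-3,7] y:[62/3,68/3] z:[52/3,22] -> miss, prune
      N9 x:[6,22] y:[18,74/3] z:[16,18] -> hit [18,18] leaf, test {P3(miss), P10(miss)}
    N12 x:[-5,10] y:[38/3,52/3] z:[52/3,68/3] -> miss, prune

Summary -> nodes [0, 4, 14, 8, 6, 9, 12]; box-tests=7; leaf-entries=1; first=miss

== RESULT ==
1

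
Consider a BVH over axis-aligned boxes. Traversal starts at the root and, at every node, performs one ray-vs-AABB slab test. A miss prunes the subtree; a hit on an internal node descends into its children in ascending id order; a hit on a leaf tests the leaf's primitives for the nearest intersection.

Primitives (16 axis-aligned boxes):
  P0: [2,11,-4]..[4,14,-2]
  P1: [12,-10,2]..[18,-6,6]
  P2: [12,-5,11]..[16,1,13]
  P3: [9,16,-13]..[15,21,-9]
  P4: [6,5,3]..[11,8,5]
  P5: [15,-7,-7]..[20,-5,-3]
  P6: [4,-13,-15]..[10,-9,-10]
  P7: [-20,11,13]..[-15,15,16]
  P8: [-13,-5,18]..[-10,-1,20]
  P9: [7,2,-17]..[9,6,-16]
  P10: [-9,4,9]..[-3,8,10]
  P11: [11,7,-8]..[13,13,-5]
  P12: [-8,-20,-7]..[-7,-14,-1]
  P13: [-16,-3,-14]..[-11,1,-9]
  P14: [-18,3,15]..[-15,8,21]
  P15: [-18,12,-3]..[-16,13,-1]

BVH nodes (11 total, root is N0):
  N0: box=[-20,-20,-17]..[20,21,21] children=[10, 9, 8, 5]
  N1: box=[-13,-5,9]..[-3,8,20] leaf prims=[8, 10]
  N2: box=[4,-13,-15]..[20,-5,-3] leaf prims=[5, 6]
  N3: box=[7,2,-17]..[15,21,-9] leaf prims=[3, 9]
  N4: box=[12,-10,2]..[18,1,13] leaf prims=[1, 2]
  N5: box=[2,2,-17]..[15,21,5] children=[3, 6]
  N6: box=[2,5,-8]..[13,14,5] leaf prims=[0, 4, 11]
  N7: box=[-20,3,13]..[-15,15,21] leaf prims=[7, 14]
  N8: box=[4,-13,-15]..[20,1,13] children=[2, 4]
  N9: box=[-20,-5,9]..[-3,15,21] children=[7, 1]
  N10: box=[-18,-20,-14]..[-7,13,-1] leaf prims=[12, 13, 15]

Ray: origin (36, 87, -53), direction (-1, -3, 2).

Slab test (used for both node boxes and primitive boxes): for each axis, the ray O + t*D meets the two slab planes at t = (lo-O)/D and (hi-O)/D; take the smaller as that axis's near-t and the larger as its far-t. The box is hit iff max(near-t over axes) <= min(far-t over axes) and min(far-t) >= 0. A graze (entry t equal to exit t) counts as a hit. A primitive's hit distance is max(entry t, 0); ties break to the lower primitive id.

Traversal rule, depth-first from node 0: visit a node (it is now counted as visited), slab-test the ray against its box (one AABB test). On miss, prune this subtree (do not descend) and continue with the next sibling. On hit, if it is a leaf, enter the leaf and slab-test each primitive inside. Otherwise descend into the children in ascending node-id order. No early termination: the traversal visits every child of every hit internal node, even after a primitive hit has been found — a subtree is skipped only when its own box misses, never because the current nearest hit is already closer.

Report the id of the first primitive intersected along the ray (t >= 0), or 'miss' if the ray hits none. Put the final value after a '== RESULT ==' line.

Traverse from the root:
N0 x:[16,56] y:[22,107/3] z:[18,37] -> hit [22,107/3], descend [5, 8, 9, 10]
  N5 x:[21,34] y:[22,85/3] z:[18,29] -> hit [22,85/3], descend [3, 6]
    N3 x:[21,29] y:[22,85/3] z:[18,22] -> hit [22,22] leaf, test {P3@t=22, P9(miss)}
    N6 x:[23,34] y:[73/3,82/3] z:[45/2,29] -> hit [73/3,82/3] leaf, test {P0(miss), P4(miss), P11(miss)}
  N8 x:[16,32] y:[86/3,100/3] z:[19,33] -> hit [86/3,32], descend [2, 4]
    N2 x:[16,32] y:[92/3,100/3] z:[19,25] -> miss, prune
    N4 x:[18,24] y:[86/3,97/3] z:[55/2,33] -> miss, prune
  N9 x:[39,56] y:[24,92/3] z:[31,37] -> miss, prune
  N10 x:[43,54] y:[74/3,107/3] z:[39/2,26] -> miss, prune

Summary -> nodes [0, 5, 3, 6, 8, 2, 4, 9, 10]; box-tests=9; leaf-entries=2; first=P3

== RESULT ==
3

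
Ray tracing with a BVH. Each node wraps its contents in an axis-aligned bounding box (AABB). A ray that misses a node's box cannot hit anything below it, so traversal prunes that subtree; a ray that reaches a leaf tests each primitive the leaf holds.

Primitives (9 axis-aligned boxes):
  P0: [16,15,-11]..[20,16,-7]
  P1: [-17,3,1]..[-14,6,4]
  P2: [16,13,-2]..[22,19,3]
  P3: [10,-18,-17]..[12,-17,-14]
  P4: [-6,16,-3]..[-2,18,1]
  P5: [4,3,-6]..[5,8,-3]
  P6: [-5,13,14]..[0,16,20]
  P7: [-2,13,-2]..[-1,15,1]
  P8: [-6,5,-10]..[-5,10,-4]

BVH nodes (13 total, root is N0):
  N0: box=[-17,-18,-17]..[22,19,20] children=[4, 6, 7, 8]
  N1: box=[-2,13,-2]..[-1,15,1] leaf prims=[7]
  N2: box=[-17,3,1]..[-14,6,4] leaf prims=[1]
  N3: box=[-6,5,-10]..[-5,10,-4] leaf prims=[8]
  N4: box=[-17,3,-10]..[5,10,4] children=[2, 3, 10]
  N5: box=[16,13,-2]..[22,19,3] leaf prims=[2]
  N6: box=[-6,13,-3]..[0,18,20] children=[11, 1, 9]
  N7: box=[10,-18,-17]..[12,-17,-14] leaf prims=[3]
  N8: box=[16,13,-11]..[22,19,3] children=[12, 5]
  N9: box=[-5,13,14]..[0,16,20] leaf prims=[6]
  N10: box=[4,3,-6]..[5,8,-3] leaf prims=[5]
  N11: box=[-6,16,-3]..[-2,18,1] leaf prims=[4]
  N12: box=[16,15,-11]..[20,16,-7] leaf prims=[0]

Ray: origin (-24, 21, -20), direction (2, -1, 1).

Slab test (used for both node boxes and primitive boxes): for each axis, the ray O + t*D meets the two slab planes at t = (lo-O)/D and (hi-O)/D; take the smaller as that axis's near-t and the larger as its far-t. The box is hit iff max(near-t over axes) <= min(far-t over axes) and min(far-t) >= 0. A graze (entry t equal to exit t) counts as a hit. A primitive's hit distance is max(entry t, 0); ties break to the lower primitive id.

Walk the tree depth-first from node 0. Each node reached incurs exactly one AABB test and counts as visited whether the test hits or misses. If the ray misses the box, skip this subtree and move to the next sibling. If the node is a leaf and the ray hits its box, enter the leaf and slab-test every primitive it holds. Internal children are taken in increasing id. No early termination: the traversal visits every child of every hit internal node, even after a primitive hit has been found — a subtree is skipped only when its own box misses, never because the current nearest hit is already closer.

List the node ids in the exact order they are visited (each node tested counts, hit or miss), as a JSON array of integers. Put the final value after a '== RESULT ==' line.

Walk:
N0 x:[7/2,23] y:[2,39] z:[3,40] -> hit [7/2,23], descend [4, 6, 7, 8]
  N4 x:[7/2,29/2] y:[11,18] z:[10,24] -> hit [11,29/2], descend [2, 3, 10]
    N2 x:[7/2,5] y:[15,18] z:[21,24] -> miss, prune
    N3 x:[9,19/2] y:[11,16] z:[10,16] -> miss, prune
    N10 x:[14,29/2] y:[13,18] z:[14,17] -> hit [14,29/2] leaf, test {P5@t=14}
  N6 x:[9,12] y:[3,8] z:[17,40] -> miss, prune
  N7 x:[17,18] y:[38,39] z:[3,6] -> miss, prune
  N8 x:[20,23] y:[2,8] z:[9,23] -> miss, prune

order=[0, 4, 2, 3, 10, 6, 7, 8]  |boxes|=8  |leaves|=1  hit=P5

== RESULT ==
[0, 4, 2, 3, 10, 6, 7, 8]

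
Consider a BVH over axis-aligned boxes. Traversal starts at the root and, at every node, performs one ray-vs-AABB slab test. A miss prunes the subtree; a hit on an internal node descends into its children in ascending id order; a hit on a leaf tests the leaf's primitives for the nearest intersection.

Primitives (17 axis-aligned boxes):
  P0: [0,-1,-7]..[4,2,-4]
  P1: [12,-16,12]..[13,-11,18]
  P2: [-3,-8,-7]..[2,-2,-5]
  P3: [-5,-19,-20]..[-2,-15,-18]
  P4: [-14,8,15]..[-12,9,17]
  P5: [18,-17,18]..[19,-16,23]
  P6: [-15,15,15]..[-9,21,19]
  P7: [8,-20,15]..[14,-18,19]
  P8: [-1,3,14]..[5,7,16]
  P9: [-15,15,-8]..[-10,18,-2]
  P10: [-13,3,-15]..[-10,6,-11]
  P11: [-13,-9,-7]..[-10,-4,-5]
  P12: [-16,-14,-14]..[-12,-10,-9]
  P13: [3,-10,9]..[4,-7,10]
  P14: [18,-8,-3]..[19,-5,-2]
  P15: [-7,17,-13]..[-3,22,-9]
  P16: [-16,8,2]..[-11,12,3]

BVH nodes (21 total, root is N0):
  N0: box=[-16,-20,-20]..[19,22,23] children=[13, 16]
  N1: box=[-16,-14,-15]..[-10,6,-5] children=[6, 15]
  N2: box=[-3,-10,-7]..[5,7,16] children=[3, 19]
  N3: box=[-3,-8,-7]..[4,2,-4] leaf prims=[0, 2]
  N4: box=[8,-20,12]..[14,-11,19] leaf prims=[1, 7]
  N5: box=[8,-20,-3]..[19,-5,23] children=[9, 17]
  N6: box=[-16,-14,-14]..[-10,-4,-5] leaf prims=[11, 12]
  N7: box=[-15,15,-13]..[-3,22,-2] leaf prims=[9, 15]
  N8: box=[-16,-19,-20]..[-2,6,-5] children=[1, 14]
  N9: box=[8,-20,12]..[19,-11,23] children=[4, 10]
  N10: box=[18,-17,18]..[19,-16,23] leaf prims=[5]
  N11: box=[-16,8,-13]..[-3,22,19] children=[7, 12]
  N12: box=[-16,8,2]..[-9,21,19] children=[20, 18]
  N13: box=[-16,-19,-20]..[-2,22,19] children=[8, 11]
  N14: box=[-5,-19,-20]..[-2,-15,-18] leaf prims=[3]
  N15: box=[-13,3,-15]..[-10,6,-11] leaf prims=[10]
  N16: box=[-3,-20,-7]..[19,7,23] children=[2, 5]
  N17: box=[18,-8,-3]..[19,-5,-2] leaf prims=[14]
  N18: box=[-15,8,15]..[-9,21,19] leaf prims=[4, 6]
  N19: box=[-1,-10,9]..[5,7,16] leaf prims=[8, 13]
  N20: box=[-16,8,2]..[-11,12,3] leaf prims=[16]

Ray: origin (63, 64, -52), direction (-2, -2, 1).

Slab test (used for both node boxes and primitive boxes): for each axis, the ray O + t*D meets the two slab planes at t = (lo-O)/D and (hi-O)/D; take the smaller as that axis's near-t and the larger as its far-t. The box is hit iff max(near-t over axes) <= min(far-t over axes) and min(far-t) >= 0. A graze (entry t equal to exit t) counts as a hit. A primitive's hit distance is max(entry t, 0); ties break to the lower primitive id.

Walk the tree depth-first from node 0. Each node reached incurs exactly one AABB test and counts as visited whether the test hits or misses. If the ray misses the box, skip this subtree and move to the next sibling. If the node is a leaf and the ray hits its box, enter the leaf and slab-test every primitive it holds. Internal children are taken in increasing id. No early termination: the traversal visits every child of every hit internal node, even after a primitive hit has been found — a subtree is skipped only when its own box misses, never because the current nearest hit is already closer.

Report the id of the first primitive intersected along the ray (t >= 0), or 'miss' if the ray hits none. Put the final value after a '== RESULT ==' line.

Traverse from the root:
N0 x:[22,79/2] y:[21,42] z:[32,75] -> hit [32,79/2], descend [13, 16]
  N13 x:[65/2,79/2] y:[21,83/2] z:[32,71] -> hit [65/2,79/2], descend [8, 11]
    N8 x:[65/2,79/2] y:[29,83/2] z:[32,47] -> hit [65/2,79/2], descend [1, 14]
      N1 x:[73/2,79/2] y:[29,39] z:[37,47] -> hit [37,39], descend [6, 15]
        N6 x:[73/2,79/2] y:[34,39] z:[38,47] -> hit [38,39] leaf, test {P11(miss), P12@t=38}
        N15 x:[73/2,38] y:[29,61/2] z:[37,41] -> miss, prune
      N14 x:[65/2,34] y:[79/2,83/2] z:[32,34] -> miss, prune
    N11 x:[33,79/2] y:[21,28] z:[39,71] -> miss, prune
  N16 x:[22,33] y:[57/2,42] z:[45,75] -> miss, prune

Visited [0, 13, 8, 1, 6, 15, 14, 11, 16]. Tests: 9 box, 1 leaf. Nearest: P12.

== RESULT ==
12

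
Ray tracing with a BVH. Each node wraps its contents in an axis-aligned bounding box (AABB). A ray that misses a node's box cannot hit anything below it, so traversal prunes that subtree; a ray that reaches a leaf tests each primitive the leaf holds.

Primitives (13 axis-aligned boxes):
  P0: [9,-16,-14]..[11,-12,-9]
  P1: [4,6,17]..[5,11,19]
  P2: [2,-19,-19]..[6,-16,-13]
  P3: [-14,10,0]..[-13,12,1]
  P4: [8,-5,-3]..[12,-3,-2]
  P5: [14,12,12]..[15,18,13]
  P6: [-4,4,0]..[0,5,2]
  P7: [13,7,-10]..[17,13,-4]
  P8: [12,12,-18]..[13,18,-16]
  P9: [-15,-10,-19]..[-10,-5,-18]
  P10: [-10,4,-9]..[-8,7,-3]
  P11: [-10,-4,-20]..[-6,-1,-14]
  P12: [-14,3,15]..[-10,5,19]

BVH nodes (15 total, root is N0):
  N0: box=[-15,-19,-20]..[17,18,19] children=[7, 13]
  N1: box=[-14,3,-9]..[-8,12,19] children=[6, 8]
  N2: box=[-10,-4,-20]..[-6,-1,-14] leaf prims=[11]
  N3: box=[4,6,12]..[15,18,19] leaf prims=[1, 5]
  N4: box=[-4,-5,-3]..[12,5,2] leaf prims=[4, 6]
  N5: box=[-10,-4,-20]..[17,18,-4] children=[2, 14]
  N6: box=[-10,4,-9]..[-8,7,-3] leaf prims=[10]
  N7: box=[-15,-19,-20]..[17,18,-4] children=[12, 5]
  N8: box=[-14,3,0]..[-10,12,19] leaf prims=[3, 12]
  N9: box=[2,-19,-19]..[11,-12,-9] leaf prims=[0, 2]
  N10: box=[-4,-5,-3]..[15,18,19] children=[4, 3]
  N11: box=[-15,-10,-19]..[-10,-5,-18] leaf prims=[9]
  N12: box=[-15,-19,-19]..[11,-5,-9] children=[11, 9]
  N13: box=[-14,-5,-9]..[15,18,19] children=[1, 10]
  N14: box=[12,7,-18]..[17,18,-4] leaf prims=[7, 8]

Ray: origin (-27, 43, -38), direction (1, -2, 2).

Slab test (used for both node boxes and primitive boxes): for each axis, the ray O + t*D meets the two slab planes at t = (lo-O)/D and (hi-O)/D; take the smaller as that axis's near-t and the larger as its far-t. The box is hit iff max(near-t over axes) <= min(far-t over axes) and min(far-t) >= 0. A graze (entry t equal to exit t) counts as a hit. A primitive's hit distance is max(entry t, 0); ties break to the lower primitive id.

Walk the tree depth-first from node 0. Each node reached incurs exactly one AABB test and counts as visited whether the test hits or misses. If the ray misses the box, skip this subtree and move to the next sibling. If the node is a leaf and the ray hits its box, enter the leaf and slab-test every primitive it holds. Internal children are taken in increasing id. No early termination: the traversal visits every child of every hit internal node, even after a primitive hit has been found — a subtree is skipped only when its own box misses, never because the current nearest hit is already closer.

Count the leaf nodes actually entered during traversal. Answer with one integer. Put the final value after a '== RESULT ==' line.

Trace the traversal:
N0 x:[12,44] y:[25/2,31] z:[9,57/2] -> hit [25/2,57/2], descend [7, 13]
  N7 x:[12,44] y:[25/2,31] z:[9,17] -> hit [25/2,17], descend [5, 12]
    N5 x:[17,44] y:[25/2,47/2] z:[9,17] -> hit [17,17], descend [2, 14]
      N2 x:[17,21] y:[22,47/2] z:[9,12] -> miss, prune
      N14 x:[39,44] y:[25/2,18] z:[10,17] -> miss, prune
    N12 x:[12,38] y:[24,31] z:[19/2,29/2] -> miss, prune
  N13 x:[13,42] y:[25/2,24] z:[29/2,57/2] -> hit [29/2,24], descend [1, 10]
    N1 x:[13,19] y:[31/2,20] z:[29/2,57/2] -> hit [31/2,19], descend [6, 8]
      N6 x:[17,19] y:[18,39/2] z:[29/2,35/2] -> miss, prune
      N8 x:[13,17] y:[31/2,20] z:[19,57/2] -> miss, prune
    N10 x:[23,42] y:[25/2,24] z:[35/2,57/2] -> hit [23,24], descend [3, 4]
      N3 x:[31,42] y:[25/2,37/2] z:[25,57/2] -> miss, prune
      N4 x:[23,39] y:[19,24] z:[35/2,20] -> miss, prune

13 AABB tests over nodes [0, 7, 5, 2, 14, 12, 13, 1, 6, 8, 10, 3, 4]; 0 leaves entered; closest miss.

== RESULT ==
0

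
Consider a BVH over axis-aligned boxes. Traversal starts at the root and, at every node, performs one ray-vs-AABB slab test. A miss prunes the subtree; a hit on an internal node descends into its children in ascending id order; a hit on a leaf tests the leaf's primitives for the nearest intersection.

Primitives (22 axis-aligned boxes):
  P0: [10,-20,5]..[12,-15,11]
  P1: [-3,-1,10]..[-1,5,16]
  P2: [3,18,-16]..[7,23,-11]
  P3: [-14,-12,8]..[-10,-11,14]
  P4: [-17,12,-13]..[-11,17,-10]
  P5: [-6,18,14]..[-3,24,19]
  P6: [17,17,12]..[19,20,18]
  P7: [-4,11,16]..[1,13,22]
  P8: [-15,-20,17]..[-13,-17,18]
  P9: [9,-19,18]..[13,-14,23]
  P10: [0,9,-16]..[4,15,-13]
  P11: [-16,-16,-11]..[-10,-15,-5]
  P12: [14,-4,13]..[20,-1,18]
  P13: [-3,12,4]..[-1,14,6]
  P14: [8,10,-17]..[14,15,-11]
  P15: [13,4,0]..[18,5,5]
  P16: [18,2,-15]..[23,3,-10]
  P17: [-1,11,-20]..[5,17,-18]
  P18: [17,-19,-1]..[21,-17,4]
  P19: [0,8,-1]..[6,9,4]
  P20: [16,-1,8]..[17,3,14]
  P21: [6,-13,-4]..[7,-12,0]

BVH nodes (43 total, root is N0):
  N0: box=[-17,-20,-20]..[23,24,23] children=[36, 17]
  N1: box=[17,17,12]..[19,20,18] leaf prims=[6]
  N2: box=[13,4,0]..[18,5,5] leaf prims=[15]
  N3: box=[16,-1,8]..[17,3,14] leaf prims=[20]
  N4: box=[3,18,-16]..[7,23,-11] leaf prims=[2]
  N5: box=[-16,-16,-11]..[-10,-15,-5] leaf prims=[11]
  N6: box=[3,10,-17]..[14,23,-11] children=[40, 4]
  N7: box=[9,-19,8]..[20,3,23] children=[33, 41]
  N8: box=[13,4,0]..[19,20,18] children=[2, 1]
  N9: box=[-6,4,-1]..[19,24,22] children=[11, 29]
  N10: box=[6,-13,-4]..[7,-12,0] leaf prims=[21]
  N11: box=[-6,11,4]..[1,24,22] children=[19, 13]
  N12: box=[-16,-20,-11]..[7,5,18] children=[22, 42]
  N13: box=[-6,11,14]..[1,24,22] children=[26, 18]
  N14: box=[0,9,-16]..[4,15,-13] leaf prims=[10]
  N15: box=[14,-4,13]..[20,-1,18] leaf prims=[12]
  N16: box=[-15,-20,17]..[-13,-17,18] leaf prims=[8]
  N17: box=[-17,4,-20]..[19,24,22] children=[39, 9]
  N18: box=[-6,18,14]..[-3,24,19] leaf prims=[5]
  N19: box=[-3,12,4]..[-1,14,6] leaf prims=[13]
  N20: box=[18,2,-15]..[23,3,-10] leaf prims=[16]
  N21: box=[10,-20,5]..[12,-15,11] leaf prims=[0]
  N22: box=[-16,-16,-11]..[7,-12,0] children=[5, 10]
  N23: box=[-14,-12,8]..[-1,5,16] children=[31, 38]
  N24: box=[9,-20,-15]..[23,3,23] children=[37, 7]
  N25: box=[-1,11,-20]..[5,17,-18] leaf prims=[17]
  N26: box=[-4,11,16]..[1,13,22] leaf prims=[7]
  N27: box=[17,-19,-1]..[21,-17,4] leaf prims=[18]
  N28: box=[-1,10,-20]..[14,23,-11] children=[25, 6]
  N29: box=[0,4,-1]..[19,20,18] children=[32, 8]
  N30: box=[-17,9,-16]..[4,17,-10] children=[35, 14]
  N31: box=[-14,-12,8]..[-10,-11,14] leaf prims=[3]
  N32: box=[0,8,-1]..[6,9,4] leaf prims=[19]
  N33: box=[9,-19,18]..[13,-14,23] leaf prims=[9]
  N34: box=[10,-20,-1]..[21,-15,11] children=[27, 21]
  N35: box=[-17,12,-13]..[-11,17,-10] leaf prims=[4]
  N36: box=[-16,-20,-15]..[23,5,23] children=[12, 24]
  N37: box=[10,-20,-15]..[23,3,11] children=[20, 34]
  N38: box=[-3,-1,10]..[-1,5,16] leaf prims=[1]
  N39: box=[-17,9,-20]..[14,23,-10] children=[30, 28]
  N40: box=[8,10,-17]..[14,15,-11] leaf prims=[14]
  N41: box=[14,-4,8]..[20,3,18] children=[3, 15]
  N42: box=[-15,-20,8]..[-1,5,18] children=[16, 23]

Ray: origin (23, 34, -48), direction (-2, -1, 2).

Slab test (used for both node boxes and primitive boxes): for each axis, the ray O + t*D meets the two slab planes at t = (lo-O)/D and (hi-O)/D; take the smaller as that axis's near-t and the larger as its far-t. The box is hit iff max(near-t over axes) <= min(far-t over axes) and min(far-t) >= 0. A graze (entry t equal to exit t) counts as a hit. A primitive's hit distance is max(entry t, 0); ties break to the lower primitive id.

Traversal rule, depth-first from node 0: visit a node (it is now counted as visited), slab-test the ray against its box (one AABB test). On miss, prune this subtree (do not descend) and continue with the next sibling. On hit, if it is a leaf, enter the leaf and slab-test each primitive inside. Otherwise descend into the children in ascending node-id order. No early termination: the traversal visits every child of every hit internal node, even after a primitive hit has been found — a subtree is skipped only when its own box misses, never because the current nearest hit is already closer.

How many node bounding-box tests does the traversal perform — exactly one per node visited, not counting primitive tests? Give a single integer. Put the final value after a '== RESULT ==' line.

Traverse from the root:
N0 x:[0,20] y:[10,54] z:[14,71/2] -> hit [14,20], descend [17, 36]
  N17 x:[2,20] y:[10,30] z:[14,35] -> hit [14,20], descend [9, 39]
    N9 x:[2,29/2] y:[10,30] z:[47/2,35] -> miss, prune
    N39 x:[9/2,20] y:[11,25] z:[14,19] -> hit [14,19], descend [28, 30]
      N28 x:[9/2,12] y:[11,24] z:[14,37/2] -> miss, prune
      N30 x:[19/2,20] y:[17,25] z:[16,19] -> hit [17,19], descend [14, 35]
        N14 x:[19/2,23/2] y:[19,25] z:[16,35/2] -> miss, prune
        N35 x:[17,20] y:[17,22] z:[35/2,19] -> hit [35/2,19] leaf, test {P4@t=35/2}
  N36 x:[0,39/2] y:[29,54] z:[33/2,71/2] -> miss, prune

Visited [0, 17, 9, 39, 28, 30, 14, 35, 36]. Tests: 9 box, 1 leaf. Nearest: P4.

== RESULT ==
9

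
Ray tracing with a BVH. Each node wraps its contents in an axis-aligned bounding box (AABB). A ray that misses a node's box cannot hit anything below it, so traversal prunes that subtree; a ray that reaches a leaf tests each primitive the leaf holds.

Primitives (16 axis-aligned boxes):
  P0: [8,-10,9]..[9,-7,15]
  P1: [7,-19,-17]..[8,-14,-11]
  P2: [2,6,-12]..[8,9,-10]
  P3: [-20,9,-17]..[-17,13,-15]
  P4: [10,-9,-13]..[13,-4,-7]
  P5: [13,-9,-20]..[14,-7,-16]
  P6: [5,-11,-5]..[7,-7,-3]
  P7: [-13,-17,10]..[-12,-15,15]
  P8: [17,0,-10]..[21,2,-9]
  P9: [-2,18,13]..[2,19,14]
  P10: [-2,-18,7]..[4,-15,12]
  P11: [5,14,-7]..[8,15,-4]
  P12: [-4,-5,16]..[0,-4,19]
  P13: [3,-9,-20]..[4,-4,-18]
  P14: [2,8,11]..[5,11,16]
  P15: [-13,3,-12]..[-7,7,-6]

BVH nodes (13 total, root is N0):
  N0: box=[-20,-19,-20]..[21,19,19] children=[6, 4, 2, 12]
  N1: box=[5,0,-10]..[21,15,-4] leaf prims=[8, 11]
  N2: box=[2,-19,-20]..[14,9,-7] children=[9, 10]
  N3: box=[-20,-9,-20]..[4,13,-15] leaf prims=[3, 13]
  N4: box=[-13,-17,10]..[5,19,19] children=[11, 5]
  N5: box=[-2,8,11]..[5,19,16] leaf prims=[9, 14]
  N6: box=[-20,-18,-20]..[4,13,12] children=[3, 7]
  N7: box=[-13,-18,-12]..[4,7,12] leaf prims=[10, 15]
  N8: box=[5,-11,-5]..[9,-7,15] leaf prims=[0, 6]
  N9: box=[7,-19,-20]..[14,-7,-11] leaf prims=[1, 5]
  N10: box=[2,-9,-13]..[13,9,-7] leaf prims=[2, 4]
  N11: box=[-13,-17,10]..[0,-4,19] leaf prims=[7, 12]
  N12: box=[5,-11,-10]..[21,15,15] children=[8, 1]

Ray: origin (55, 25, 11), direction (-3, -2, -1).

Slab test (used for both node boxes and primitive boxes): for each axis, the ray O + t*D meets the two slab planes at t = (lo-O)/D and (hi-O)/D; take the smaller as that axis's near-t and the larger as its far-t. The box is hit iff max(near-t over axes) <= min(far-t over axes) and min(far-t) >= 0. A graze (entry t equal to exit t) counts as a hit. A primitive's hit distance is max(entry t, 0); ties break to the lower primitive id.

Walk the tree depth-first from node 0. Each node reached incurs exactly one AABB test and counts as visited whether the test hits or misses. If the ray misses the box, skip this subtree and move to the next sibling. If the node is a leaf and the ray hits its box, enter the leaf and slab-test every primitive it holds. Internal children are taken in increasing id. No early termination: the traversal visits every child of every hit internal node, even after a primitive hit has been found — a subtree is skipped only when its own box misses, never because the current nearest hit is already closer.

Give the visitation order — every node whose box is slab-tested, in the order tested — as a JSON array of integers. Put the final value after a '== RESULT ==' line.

Trace the traversal:
N0 x:[34/3,25] y:[3,22] z:[-8,31] -> hit [34/3,22], descend [2, 4, 6, 12]
  N2 x:[41/3,53/3] y:[8,22] z:[18,31] -> miss, prune
  N4 x:[50/3,68/3] y:[3,21] z:[-8,1] -> miss, prune
  N6 x:[17,25] y:[6,43/2] z:[-1,31] -> hit [17,43/2], descend [3, 7]
    N3 x:[17,25] y:[6,17] z:[26,31] -> miss, prune
    N7 x:[17,68/3] y:[9,43/2] z:[-1,23] -> hit [17,43/2] leaf, test {P10(miss), P15(miss)}
  N12 x:[34/3,50/3] y:[5,18] z:[-4,21] -> hit [34/3,50/3], descend [1, 8]
    N1 x:[34/3,50/3] y:[5,25/2] z:[15,21] -> miss, prune
    N8 x:[46/3,50/3] y:[16,18] z:[-4,16] -> hit [16,16] leaf, test {P0(miss), P6@t=16}

order=[0, 2, 4, 6, 3, 7, 12, 1, 8]  |boxes|=9  |leaves|=2  hit=P6

== RESULT ==
[0, 2, 4, 6, 3, 7, 12, 1, 8]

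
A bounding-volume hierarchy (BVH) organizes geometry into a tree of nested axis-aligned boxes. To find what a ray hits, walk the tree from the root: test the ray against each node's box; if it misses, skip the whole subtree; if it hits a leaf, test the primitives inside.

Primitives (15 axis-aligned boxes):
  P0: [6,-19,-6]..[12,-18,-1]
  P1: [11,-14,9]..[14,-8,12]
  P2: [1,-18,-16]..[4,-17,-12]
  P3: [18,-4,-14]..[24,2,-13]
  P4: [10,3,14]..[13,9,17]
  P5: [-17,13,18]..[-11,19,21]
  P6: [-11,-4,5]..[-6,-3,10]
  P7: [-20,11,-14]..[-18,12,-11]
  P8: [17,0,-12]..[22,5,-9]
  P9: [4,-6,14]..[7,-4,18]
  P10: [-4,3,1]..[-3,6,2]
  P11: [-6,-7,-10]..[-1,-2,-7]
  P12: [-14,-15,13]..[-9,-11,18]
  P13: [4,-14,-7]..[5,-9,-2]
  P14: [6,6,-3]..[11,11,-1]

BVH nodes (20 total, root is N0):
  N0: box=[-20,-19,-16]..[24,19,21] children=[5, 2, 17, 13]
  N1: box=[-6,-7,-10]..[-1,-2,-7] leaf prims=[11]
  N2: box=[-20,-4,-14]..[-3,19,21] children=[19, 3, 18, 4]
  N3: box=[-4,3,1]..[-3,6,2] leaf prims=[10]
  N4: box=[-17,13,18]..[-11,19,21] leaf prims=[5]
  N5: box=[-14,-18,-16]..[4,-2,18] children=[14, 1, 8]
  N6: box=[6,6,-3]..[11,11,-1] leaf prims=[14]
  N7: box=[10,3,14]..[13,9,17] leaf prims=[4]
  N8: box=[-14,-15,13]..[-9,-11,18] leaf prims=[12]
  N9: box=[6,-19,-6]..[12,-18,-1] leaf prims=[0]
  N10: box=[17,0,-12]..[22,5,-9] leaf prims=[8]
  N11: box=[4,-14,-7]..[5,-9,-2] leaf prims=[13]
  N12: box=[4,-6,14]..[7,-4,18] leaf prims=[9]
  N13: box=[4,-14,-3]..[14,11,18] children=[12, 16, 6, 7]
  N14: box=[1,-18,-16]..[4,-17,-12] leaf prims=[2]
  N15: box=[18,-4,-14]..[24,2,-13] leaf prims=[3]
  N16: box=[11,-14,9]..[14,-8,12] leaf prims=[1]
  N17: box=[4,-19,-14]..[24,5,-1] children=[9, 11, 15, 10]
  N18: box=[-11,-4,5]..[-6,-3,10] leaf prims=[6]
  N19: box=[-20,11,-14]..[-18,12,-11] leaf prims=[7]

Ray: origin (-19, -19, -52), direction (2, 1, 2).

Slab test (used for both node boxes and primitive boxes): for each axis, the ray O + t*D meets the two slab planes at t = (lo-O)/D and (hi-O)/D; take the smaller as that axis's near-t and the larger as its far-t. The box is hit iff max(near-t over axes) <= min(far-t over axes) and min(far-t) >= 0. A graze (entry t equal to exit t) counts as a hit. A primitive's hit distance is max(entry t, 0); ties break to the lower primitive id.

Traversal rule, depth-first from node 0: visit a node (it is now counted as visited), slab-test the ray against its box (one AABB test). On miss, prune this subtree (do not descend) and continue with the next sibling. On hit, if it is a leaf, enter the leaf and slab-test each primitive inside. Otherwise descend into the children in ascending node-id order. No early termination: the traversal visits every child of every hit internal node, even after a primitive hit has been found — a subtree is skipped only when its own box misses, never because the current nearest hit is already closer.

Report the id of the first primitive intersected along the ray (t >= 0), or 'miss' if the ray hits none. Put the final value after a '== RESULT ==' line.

Walk:
N0 x:[-1/2,43/2] y:[0,38] z:[18,73/2] -> hit [18,43/2], descend [2, 5, 13, 17]
  N2 x:[-1/2,8] y:[15,38] z:[19,73/2] -> miss, prune
  N5 x:[5/2,23/2] y:[1,17] z:[18,35] -> miss, prune
  N13 x:[23/2,33/2] y:[5,30] z:[49/2,35] -> miss, prune
  N17 x:[23/2,43/2] y:[0,24] z:[19,51/2] -> hit [19,43/2], descend [9, 10, 11, 15]
    N9 x:[25/2,31/2] y:[0,1] z:[23,51/2] -> miss, prune
    N10 x:[18,41/2] y:[19,24] z:[20,43/2] -> hit [20,41/2] leaf, test {P8@t=20}
    N11 x:[23/2,12] y:[5,10] z:[45/2,25] -> miss, prune
    N15 x:[37/2,43/2] y:[15,21] z:[19,39/2] -> hit [19,39/2] leaf, test {P3@t=19}

Visited [0, 2, 5, 13, 17, 9, 10, 11, 15]. Tests: 9 box, 2 leaf. Nearest: P3.

== RESULT ==
3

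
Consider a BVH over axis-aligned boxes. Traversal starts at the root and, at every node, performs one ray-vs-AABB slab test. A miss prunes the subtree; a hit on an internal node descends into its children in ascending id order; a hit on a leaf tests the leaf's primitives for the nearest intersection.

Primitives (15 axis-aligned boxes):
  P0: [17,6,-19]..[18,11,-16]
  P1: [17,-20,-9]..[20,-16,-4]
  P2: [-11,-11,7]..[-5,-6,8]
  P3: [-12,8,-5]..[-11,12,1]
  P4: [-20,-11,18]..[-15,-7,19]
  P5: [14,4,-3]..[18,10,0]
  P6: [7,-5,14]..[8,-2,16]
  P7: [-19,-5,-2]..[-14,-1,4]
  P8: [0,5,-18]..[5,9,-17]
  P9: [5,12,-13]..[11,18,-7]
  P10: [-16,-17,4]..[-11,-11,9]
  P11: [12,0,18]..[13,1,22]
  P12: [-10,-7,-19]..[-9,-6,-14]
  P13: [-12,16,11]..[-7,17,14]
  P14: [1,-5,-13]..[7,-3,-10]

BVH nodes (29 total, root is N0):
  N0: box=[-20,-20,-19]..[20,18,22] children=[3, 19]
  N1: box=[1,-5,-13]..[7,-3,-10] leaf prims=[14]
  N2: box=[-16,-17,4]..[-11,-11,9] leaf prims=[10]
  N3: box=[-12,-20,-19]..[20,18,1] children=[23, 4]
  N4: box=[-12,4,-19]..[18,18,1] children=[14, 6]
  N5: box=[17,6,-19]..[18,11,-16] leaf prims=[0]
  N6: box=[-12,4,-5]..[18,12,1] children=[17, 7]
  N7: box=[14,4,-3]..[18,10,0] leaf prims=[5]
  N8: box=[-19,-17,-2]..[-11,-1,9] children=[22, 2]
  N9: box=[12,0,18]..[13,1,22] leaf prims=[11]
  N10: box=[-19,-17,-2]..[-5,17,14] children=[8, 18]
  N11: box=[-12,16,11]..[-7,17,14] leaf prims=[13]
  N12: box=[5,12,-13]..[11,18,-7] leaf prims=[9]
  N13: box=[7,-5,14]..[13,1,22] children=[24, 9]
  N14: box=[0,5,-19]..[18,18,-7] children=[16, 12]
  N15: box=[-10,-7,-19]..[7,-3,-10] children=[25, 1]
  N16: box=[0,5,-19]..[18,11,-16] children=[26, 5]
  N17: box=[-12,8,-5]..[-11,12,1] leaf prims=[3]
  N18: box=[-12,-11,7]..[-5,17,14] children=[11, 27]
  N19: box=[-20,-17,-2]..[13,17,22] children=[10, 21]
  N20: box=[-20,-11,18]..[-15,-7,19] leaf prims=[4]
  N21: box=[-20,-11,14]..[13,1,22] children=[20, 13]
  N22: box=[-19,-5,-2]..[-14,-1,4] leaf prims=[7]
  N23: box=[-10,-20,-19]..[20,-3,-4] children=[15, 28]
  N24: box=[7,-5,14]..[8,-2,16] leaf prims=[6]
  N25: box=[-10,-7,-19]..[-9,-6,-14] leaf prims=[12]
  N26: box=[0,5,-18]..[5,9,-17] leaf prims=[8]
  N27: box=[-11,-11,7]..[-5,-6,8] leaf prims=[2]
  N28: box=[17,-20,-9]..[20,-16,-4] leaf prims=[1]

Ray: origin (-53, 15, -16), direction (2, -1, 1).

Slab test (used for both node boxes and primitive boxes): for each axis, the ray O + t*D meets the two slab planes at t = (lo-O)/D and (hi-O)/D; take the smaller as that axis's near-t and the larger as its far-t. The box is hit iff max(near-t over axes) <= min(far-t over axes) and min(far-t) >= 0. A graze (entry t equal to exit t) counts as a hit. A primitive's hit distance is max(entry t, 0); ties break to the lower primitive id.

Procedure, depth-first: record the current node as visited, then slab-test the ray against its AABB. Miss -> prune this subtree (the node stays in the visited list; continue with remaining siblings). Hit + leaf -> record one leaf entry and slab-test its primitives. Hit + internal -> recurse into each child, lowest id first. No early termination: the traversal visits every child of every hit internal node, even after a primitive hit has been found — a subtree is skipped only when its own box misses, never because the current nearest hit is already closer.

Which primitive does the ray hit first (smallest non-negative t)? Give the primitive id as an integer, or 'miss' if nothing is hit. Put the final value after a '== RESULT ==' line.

Walk:
N0 x:[33/2,73/2] y:[-3,35] z:[-3,38] -> hit [33/2,35], descend [3, 19]
  N3 x:[41/2,73/2] y:[-3,35] z:[-3,17] -> miss, prune
  N19 x:[33/2,33] y:[-2,32] z:[14,38] -> hit [33/2,32], descend [10, 21]
    N10 x:[17,24] y:[-2,32] z:[14,30] -> hit [17,24], descend [8, 18]
      N8 x:[17,21] y:[16,32] z:[14,25] -> hit [17,21], descend [2, 22]
        N2 x:[37/2,21] y:[26,32] z:[20,25] -> miss, prune
        N22 x:[17,39/2] y:[16,20] z:[14,20] -> hit [17,39/2] leaf, test {P7@t=17}
      N18 x:[41/2,24] y:[-2,26] z:[23,30] -> hit [23,24], descend [11, 27]
        N11 x:[41/2,23] y:[-2,-1] z:[27,30] -> miss, prune
        N27 x:[21,24] y:[21,26] z:[23,24] -> hit [23,24] leaf, test {P2@t=23}
    N21 x:[33/2,33] y:[14,26] z:[30,38] -> miss, prune

Visited [0, 3, 19, 10, 8, 2, 22, 18, 11, 27, 21]. Tests: 11 box, 2 leaf. Nearest: P7.

== RESULT ==
7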